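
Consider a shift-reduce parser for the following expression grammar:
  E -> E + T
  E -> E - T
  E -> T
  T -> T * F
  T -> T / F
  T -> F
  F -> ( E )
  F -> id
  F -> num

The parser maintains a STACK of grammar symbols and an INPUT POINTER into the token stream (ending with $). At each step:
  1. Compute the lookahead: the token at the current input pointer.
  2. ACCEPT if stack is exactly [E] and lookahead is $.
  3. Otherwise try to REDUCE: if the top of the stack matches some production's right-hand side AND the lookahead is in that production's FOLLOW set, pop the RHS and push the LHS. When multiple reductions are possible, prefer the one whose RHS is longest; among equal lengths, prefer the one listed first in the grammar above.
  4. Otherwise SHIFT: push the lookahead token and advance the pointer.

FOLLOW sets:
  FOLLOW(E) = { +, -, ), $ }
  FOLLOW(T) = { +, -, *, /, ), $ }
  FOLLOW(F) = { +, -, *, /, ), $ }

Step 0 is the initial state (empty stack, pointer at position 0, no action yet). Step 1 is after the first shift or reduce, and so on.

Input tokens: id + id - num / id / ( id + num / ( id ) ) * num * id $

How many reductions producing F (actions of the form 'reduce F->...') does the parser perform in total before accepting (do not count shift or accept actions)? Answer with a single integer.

Answer: 11

Derivation:
Step 1: shift id. Stack=[id] ptr=1 lookahead=+ remaining=[+ id - num / id / ( id + num / ( id ) ) * num * id $]
Step 2: reduce F->id. Stack=[F] ptr=1 lookahead=+ remaining=[+ id - num / id / ( id + num / ( id ) ) * num * id $]
Step 3: reduce T->F. Stack=[T] ptr=1 lookahead=+ remaining=[+ id - num / id / ( id + num / ( id ) ) * num * id $]
Step 4: reduce E->T. Stack=[E] ptr=1 lookahead=+ remaining=[+ id - num / id / ( id + num / ( id ) ) * num * id $]
Step 5: shift +. Stack=[E +] ptr=2 lookahead=id remaining=[id - num / id / ( id + num / ( id ) ) * num * id $]
Step 6: shift id. Stack=[E + id] ptr=3 lookahead=- remaining=[- num / id / ( id + num / ( id ) ) * num * id $]
Step 7: reduce F->id. Stack=[E + F] ptr=3 lookahead=- remaining=[- num / id / ( id + num / ( id ) ) * num * id $]
Step 8: reduce T->F. Stack=[E + T] ptr=3 lookahead=- remaining=[- num / id / ( id + num / ( id ) ) * num * id $]
Step 9: reduce E->E + T. Stack=[E] ptr=3 lookahead=- remaining=[- num / id / ( id + num / ( id ) ) * num * id $]
Step 10: shift -. Stack=[E -] ptr=4 lookahead=num remaining=[num / id / ( id + num / ( id ) ) * num * id $]
Step 11: shift num. Stack=[E - num] ptr=5 lookahead=/ remaining=[/ id / ( id + num / ( id ) ) * num * id $]
Step 12: reduce F->num. Stack=[E - F] ptr=5 lookahead=/ remaining=[/ id / ( id + num / ( id ) ) * num * id $]
Step 13: reduce T->F. Stack=[E - T] ptr=5 lookahead=/ remaining=[/ id / ( id + num / ( id ) ) * num * id $]
Step 14: shift /. Stack=[E - T /] ptr=6 lookahead=id remaining=[id / ( id + num / ( id ) ) * num * id $]
Step 15: shift id. Stack=[E - T / id] ptr=7 lookahead=/ remaining=[/ ( id + num / ( id ) ) * num * id $]
Step 16: reduce F->id. Stack=[E - T / F] ptr=7 lookahead=/ remaining=[/ ( id + num / ( id ) ) * num * id $]
Step 17: reduce T->T / F. Stack=[E - T] ptr=7 lookahead=/ remaining=[/ ( id + num / ( id ) ) * num * id $]
Step 18: shift /. Stack=[E - T /] ptr=8 lookahead=( remaining=[( id + num / ( id ) ) * num * id $]
Step 19: shift (. Stack=[E - T / (] ptr=9 lookahead=id remaining=[id + num / ( id ) ) * num * id $]
Step 20: shift id. Stack=[E - T / ( id] ptr=10 lookahead=+ remaining=[+ num / ( id ) ) * num * id $]
Step 21: reduce F->id. Stack=[E - T / ( F] ptr=10 lookahead=+ remaining=[+ num / ( id ) ) * num * id $]
Step 22: reduce T->F. Stack=[E - T / ( T] ptr=10 lookahead=+ remaining=[+ num / ( id ) ) * num * id $]
Step 23: reduce E->T. Stack=[E - T / ( E] ptr=10 lookahead=+ remaining=[+ num / ( id ) ) * num * id $]
Step 24: shift +. Stack=[E - T / ( E +] ptr=11 lookahead=num remaining=[num / ( id ) ) * num * id $]
Step 25: shift num. Stack=[E - T / ( E + num] ptr=12 lookahead=/ remaining=[/ ( id ) ) * num * id $]
Step 26: reduce F->num. Stack=[E - T / ( E + F] ptr=12 lookahead=/ remaining=[/ ( id ) ) * num * id $]
Step 27: reduce T->F. Stack=[E - T / ( E + T] ptr=12 lookahead=/ remaining=[/ ( id ) ) * num * id $]
Step 28: shift /. Stack=[E - T / ( E + T /] ptr=13 lookahead=( remaining=[( id ) ) * num * id $]
Step 29: shift (. Stack=[E - T / ( E + T / (] ptr=14 lookahead=id remaining=[id ) ) * num * id $]
Step 30: shift id. Stack=[E - T / ( E + T / ( id] ptr=15 lookahead=) remaining=[) ) * num * id $]
Step 31: reduce F->id. Stack=[E - T / ( E + T / ( F] ptr=15 lookahead=) remaining=[) ) * num * id $]
Step 32: reduce T->F. Stack=[E - T / ( E + T / ( T] ptr=15 lookahead=) remaining=[) ) * num * id $]
Step 33: reduce E->T. Stack=[E - T / ( E + T / ( E] ptr=15 lookahead=) remaining=[) ) * num * id $]
Step 34: shift ). Stack=[E - T / ( E + T / ( E )] ptr=16 lookahead=) remaining=[) * num * id $]
Step 35: reduce F->( E ). Stack=[E - T / ( E + T / F] ptr=16 lookahead=) remaining=[) * num * id $]
Step 36: reduce T->T / F. Stack=[E - T / ( E + T] ptr=16 lookahead=) remaining=[) * num * id $]
Step 37: reduce E->E + T. Stack=[E - T / ( E] ptr=16 lookahead=) remaining=[) * num * id $]
Step 38: shift ). Stack=[E - T / ( E )] ptr=17 lookahead=* remaining=[* num * id $]
Step 39: reduce F->( E ). Stack=[E - T / F] ptr=17 lookahead=* remaining=[* num * id $]
Step 40: reduce T->T / F. Stack=[E - T] ptr=17 lookahead=* remaining=[* num * id $]
Step 41: shift *. Stack=[E - T *] ptr=18 lookahead=num remaining=[num * id $]
Step 42: shift num. Stack=[E - T * num] ptr=19 lookahead=* remaining=[* id $]
Step 43: reduce F->num. Stack=[E - T * F] ptr=19 lookahead=* remaining=[* id $]
Step 44: reduce T->T * F. Stack=[E - T] ptr=19 lookahead=* remaining=[* id $]
Step 45: shift *. Stack=[E - T *] ptr=20 lookahead=id remaining=[id $]
Step 46: shift id. Stack=[E - T * id] ptr=21 lookahead=$ remaining=[$]
Step 47: reduce F->id. Stack=[E - T * F] ptr=21 lookahead=$ remaining=[$]
Step 48: reduce T->T * F. Stack=[E - T] ptr=21 lookahead=$ remaining=[$]
Step 49: reduce E->E - T. Stack=[E] ptr=21 lookahead=$ remaining=[$]
Step 50: accept. Stack=[E] ptr=21 lookahead=$ remaining=[$]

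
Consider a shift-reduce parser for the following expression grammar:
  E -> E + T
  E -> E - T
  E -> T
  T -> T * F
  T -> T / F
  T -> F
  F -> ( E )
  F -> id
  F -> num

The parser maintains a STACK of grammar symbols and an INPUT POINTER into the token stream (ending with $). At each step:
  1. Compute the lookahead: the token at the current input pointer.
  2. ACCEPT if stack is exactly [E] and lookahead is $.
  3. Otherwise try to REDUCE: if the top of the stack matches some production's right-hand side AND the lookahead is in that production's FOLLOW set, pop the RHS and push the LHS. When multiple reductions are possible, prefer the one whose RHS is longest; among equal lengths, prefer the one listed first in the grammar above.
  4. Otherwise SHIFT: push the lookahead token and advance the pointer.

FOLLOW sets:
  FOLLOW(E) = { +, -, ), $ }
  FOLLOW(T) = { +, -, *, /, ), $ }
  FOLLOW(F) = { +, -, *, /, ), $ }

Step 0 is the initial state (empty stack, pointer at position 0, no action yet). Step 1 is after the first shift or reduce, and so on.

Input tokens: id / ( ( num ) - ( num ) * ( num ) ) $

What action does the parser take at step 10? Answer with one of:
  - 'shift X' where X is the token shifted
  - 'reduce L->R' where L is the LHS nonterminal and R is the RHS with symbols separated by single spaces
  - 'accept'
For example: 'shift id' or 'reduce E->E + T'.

Answer: reduce E->T

Derivation:
Step 1: shift id. Stack=[id] ptr=1 lookahead=/ remaining=[/ ( ( num ) - ( num ) * ( num ) ) $]
Step 2: reduce F->id. Stack=[F] ptr=1 lookahead=/ remaining=[/ ( ( num ) - ( num ) * ( num ) ) $]
Step 3: reduce T->F. Stack=[T] ptr=1 lookahead=/ remaining=[/ ( ( num ) - ( num ) * ( num ) ) $]
Step 4: shift /. Stack=[T /] ptr=2 lookahead=( remaining=[( ( num ) - ( num ) * ( num ) ) $]
Step 5: shift (. Stack=[T / (] ptr=3 lookahead=( remaining=[( num ) - ( num ) * ( num ) ) $]
Step 6: shift (. Stack=[T / ( (] ptr=4 lookahead=num remaining=[num ) - ( num ) * ( num ) ) $]
Step 7: shift num. Stack=[T / ( ( num] ptr=5 lookahead=) remaining=[) - ( num ) * ( num ) ) $]
Step 8: reduce F->num. Stack=[T / ( ( F] ptr=5 lookahead=) remaining=[) - ( num ) * ( num ) ) $]
Step 9: reduce T->F. Stack=[T / ( ( T] ptr=5 lookahead=) remaining=[) - ( num ) * ( num ) ) $]
Step 10: reduce E->T. Stack=[T / ( ( E] ptr=5 lookahead=) remaining=[) - ( num ) * ( num ) ) $]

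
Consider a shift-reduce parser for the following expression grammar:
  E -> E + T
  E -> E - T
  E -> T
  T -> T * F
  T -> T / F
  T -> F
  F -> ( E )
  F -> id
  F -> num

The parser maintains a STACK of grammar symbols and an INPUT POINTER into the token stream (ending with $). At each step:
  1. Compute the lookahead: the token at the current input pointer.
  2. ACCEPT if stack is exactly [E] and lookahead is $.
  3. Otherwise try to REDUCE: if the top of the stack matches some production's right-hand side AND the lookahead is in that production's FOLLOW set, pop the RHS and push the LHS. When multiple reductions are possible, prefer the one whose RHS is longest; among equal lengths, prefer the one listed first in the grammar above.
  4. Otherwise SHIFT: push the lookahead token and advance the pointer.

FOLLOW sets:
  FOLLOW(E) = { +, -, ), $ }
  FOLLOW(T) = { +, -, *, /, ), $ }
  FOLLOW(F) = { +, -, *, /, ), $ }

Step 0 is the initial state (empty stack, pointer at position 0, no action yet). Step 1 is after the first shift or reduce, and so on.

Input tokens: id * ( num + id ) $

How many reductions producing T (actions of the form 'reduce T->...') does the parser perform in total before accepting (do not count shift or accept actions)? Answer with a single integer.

Answer: 4

Derivation:
Step 1: shift id. Stack=[id] ptr=1 lookahead=* remaining=[* ( num + id ) $]
Step 2: reduce F->id. Stack=[F] ptr=1 lookahead=* remaining=[* ( num + id ) $]
Step 3: reduce T->F. Stack=[T] ptr=1 lookahead=* remaining=[* ( num + id ) $]
Step 4: shift *. Stack=[T *] ptr=2 lookahead=( remaining=[( num + id ) $]
Step 5: shift (. Stack=[T * (] ptr=3 lookahead=num remaining=[num + id ) $]
Step 6: shift num. Stack=[T * ( num] ptr=4 lookahead=+ remaining=[+ id ) $]
Step 7: reduce F->num. Stack=[T * ( F] ptr=4 lookahead=+ remaining=[+ id ) $]
Step 8: reduce T->F. Stack=[T * ( T] ptr=4 lookahead=+ remaining=[+ id ) $]
Step 9: reduce E->T. Stack=[T * ( E] ptr=4 lookahead=+ remaining=[+ id ) $]
Step 10: shift +. Stack=[T * ( E +] ptr=5 lookahead=id remaining=[id ) $]
Step 11: shift id. Stack=[T * ( E + id] ptr=6 lookahead=) remaining=[) $]
Step 12: reduce F->id. Stack=[T * ( E + F] ptr=6 lookahead=) remaining=[) $]
Step 13: reduce T->F. Stack=[T * ( E + T] ptr=6 lookahead=) remaining=[) $]
Step 14: reduce E->E + T. Stack=[T * ( E] ptr=6 lookahead=) remaining=[) $]
Step 15: shift ). Stack=[T * ( E )] ptr=7 lookahead=$ remaining=[$]
Step 16: reduce F->( E ). Stack=[T * F] ptr=7 lookahead=$ remaining=[$]
Step 17: reduce T->T * F. Stack=[T] ptr=7 lookahead=$ remaining=[$]
Step 18: reduce E->T. Stack=[E] ptr=7 lookahead=$ remaining=[$]
Step 19: accept. Stack=[E] ptr=7 lookahead=$ remaining=[$]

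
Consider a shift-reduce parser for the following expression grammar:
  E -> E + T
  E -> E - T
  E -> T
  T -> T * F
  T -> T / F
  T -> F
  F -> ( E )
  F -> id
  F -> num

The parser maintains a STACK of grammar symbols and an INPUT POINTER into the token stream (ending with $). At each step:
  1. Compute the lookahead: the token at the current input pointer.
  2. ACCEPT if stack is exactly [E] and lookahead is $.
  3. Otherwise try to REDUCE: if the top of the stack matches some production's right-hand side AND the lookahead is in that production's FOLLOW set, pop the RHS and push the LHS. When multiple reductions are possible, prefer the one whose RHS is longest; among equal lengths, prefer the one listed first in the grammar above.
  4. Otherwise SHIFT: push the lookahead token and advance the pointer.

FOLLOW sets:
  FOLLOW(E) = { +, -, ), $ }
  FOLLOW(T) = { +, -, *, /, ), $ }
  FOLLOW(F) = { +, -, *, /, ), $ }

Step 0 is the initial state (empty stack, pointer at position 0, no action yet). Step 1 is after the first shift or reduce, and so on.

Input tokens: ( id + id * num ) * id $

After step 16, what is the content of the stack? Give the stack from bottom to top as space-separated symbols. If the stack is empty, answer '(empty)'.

Step 1: shift (. Stack=[(] ptr=1 lookahead=id remaining=[id + id * num ) * id $]
Step 2: shift id. Stack=[( id] ptr=2 lookahead=+ remaining=[+ id * num ) * id $]
Step 3: reduce F->id. Stack=[( F] ptr=2 lookahead=+ remaining=[+ id * num ) * id $]
Step 4: reduce T->F. Stack=[( T] ptr=2 lookahead=+ remaining=[+ id * num ) * id $]
Step 5: reduce E->T. Stack=[( E] ptr=2 lookahead=+ remaining=[+ id * num ) * id $]
Step 6: shift +. Stack=[( E +] ptr=3 lookahead=id remaining=[id * num ) * id $]
Step 7: shift id. Stack=[( E + id] ptr=4 lookahead=* remaining=[* num ) * id $]
Step 8: reduce F->id. Stack=[( E + F] ptr=4 lookahead=* remaining=[* num ) * id $]
Step 9: reduce T->F. Stack=[( E + T] ptr=4 lookahead=* remaining=[* num ) * id $]
Step 10: shift *. Stack=[( E + T *] ptr=5 lookahead=num remaining=[num ) * id $]
Step 11: shift num. Stack=[( E + T * num] ptr=6 lookahead=) remaining=[) * id $]
Step 12: reduce F->num. Stack=[( E + T * F] ptr=6 lookahead=) remaining=[) * id $]
Step 13: reduce T->T * F. Stack=[( E + T] ptr=6 lookahead=) remaining=[) * id $]
Step 14: reduce E->E + T. Stack=[( E] ptr=6 lookahead=) remaining=[) * id $]
Step 15: shift ). Stack=[( E )] ptr=7 lookahead=* remaining=[* id $]
Step 16: reduce F->( E ). Stack=[F] ptr=7 lookahead=* remaining=[* id $]

Answer: F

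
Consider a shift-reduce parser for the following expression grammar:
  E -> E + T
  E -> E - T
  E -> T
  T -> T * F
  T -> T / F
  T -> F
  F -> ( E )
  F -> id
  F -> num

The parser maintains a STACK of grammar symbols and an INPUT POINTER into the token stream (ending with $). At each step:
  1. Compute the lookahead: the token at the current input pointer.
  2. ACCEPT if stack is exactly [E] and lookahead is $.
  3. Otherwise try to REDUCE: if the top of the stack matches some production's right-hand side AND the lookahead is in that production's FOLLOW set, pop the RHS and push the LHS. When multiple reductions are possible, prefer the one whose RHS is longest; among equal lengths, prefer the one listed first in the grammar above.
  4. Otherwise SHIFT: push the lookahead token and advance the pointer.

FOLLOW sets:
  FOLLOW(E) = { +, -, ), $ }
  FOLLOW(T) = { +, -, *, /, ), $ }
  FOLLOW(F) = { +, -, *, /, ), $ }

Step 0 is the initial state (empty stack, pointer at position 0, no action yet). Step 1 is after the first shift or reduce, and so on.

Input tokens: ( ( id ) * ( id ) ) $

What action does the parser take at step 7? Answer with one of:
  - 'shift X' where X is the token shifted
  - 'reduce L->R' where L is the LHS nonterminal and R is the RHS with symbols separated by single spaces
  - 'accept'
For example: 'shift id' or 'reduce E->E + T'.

Step 1: shift (. Stack=[(] ptr=1 lookahead=( remaining=[( id ) * ( id ) ) $]
Step 2: shift (. Stack=[( (] ptr=2 lookahead=id remaining=[id ) * ( id ) ) $]
Step 3: shift id. Stack=[( ( id] ptr=3 lookahead=) remaining=[) * ( id ) ) $]
Step 4: reduce F->id. Stack=[( ( F] ptr=3 lookahead=) remaining=[) * ( id ) ) $]
Step 5: reduce T->F. Stack=[( ( T] ptr=3 lookahead=) remaining=[) * ( id ) ) $]
Step 6: reduce E->T. Stack=[( ( E] ptr=3 lookahead=) remaining=[) * ( id ) ) $]
Step 7: shift ). Stack=[( ( E )] ptr=4 lookahead=* remaining=[* ( id ) ) $]

Answer: shift )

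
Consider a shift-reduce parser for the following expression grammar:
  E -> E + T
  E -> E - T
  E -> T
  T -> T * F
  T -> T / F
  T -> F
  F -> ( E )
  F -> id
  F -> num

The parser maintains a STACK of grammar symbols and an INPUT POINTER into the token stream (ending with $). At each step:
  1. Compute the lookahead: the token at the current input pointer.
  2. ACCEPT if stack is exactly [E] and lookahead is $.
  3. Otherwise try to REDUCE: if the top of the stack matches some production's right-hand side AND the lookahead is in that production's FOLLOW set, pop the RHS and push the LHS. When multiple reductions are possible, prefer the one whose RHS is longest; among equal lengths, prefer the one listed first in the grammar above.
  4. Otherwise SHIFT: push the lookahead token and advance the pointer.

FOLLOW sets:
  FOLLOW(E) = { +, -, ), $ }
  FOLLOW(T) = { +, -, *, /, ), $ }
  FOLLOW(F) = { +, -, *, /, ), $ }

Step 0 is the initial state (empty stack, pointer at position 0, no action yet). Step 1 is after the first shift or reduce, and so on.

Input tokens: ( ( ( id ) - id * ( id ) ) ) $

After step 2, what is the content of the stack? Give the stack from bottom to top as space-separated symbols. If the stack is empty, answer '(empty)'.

Step 1: shift (. Stack=[(] ptr=1 lookahead=( remaining=[( ( id ) - id * ( id ) ) ) $]
Step 2: shift (. Stack=[( (] ptr=2 lookahead=( remaining=[( id ) - id * ( id ) ) ) $]

Answer: ( (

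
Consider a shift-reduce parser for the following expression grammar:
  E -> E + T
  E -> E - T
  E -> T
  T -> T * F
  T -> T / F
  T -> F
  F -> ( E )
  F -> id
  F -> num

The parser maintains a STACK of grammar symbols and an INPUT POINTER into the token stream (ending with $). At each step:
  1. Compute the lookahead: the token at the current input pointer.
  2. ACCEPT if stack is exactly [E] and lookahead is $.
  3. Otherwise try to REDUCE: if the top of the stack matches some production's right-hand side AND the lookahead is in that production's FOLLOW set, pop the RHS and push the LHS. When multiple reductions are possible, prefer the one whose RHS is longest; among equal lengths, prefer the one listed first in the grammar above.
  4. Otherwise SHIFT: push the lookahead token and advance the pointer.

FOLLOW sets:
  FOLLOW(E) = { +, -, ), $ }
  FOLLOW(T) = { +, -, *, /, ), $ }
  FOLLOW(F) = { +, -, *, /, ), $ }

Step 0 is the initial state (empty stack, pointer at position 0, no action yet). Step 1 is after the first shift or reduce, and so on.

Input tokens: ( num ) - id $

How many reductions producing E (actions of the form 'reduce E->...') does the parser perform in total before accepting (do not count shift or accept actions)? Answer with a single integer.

Step 1: shift (. Stack=[(] ptr=1 lookahead=num remaining=[num ) - id $]
Step 2: shift num. Stack=[( num] ptr=2 lookahead=) remaining=[) - id $]
Step 3: reduce F->num. Stack=[( F] ptr=2 lookahead=) remaining=[) - id $]
Step 4: reduce T->F. Stack=[( T] ptr=2 lookahead=) remaining=[) - id $]
Step 5: reduce E->T. Stack=[( E] ptr=2 lookahead=) remaining=[) - id $]
Step 6: shift ). Stack=[( E )] ptr=3 lookahead=- remaining=[- id $]
Step 7: reduce F->( E ). Stack=[F] ptr=3 lookahead=- remaining=[- id $]
Step 8: reduce T->F. Stack=[T] ptr=3 lookahead=- remaining=[- id $]
Step 9: reduce E->T. Stack=[E] ptr=3 lookahead=- remaining=[- id $]
Step 10: shift -. Stack=[E -] ptr=4 lookahead=id remaining=[id $]
Step 11: shift id. Stack=[E - id] ptr=5 lookahead=$ remaining=[$]
Step 12: reduce F->id. Stack=[E - F] ptr=5 lookahead=$ remaining=[$]
Step 13: reduce T->F. Stack=[E - T] ptr=5 lookahead=$ remaining=[$]
Step 14: reduce E->E - T. Stack=[E] ptr=5 lookahead=$ remaining=[$]
Step 15: accept. Stack=[E] ptr=5 lookahead=$ remaining=[$]

Answer: 3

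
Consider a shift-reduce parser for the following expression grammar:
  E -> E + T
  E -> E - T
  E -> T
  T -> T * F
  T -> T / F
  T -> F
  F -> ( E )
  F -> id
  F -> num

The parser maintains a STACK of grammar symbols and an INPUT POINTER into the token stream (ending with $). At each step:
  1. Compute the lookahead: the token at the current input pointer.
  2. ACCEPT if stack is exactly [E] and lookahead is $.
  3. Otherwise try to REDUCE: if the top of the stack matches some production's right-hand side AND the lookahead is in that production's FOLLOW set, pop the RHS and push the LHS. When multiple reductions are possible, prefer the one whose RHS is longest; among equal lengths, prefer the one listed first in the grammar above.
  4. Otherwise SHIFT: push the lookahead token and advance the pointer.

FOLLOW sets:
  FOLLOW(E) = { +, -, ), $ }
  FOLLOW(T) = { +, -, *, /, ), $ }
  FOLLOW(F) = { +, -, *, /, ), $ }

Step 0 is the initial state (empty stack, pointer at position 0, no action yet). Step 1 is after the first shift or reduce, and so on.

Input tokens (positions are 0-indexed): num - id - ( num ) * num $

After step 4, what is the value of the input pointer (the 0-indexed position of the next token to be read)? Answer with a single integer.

Step 1: shift num. Stack=[num] ptr=1 lookahead=- remaining=[- id - ( num ) * num $]
Step 2: reduce F->num. Stack=[F] ptr=1 lookahead=- remaining=[- id - ( num ) * num $]
Step 3: reduce T->F. Stack=[T] ptr=1 lookahead=- remaining=[- id - ( num ) * num $]
Step 4: reduce E->T. Stack=[E] ptr=1 lookahead=- remaining=[- id - ( num ) * num $]

Answer: 1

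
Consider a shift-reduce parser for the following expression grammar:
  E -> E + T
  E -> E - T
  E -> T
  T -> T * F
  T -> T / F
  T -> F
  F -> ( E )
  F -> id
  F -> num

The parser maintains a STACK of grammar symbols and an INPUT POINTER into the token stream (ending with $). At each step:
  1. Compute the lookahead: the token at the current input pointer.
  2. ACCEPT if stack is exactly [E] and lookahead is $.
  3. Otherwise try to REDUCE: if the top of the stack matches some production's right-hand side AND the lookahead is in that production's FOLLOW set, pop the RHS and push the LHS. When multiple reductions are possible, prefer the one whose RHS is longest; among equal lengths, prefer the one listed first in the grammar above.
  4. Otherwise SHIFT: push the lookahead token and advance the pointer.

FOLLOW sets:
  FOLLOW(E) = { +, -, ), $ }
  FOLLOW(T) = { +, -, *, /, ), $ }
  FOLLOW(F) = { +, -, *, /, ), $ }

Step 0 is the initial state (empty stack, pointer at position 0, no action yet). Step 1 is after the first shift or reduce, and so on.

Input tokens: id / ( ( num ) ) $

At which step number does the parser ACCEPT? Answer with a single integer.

Answer: 19

Derivation:
Step 1: shift id. Stack=[id] ptr=1 lookahead=/ remaining=[/ ( ( num ) ) $]
Step 2: reduce F->id. Stack=[F] ptr=1 lookahead=/ remaining=[/ ( ( num ) ) $]
Step 3: reduce T->F. Stack=[T] ptr=1 lookahead=/ remaining=[/ ( ( num ) ) $]
Step 4: shift /. Stack=[T /] ptr=2 lookahead=( remaining=[( ( num ) ) $]
Step 5: shift (. Stack=[T / (] ptr=3 lookahead=( remaining=[( num ) ) $]
Step 6: shift (. Stack=[T / ( (] ptr=4 lookahead=num remaining=[num ) ) $]
Step 7: shift num. Stack=[T / ( ( num] ptr=5 lookahead=) remaining=[) ) $]
Step 8: reduce F->num. Stack=[T / ( ( F] ptr=5 lookahead=) remaining=[) ) $]
Step 9: reduce T->F. Stack=[T / ( ( T] ptr=5 lookahead=) remaining=[) ) $]
Step 10: reduce E->T. Stack=[T / ( ( E] ptr=5 lookahead=) remaining=[) ) $]
Step 11: shift ). Stack=[T / ( ( E )] ptr=6 lookahead=) remaining=[) $]
Step 12: reduce F->( E ). Stack=[T / ( F] ptr=6 lookahead=) remaining=[) $]
Step 13: reduce T->F. Stack=[T / ( T] ptr=6 lookahead=) remaining=[) $]
Step 14: reduce E->T. Stack=[T / ( E] ptr=6 lookahead=) remaining=[) $]
Step 15: shift ). Stack=[T / ( E )] ptr=7 lookahead=$ remaining=[$]
Step 16: reduce F->( E ). Stack=[T / F] ptr=7 lookahead=$ remaining=[$]
Step 17: reduce T->T / F. Stack=[T] ptr=7 lookahead=$ remaining=[$]
Step 18: reduce E->T. Stack=[E] ptr=7 lookahead=$ remaining=[$]
Step 19: accept. Stack=[E] ptr=7 lookahead=$ remaining=[$]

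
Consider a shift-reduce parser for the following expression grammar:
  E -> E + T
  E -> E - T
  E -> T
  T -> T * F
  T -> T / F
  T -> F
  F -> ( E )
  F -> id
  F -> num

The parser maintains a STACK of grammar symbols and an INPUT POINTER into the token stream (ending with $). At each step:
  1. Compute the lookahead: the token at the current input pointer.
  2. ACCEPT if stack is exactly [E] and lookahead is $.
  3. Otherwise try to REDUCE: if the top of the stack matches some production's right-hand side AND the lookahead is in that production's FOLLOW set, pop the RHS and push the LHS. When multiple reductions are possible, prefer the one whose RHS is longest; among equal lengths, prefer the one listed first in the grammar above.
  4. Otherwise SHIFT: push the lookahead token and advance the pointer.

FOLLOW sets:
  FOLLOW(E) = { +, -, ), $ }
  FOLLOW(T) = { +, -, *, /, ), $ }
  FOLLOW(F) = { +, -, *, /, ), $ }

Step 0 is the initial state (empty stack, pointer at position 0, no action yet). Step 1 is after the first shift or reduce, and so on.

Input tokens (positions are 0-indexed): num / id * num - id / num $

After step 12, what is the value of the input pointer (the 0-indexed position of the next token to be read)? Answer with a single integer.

Step 1: shift num. Stack=[num] ptr=1 lookahead=/ remaining=[/ id * num - id / num $]
Step 2: reduce F->num. Stack=[F] ptr=1 lookahead=/ remaining=[/ id * num - id / num $]
Step 3: reduce T->F. Stack=[T] ptr=1 lookahead=/ remaining=[/ id * num - id / num $]
Step 4: shift /. Stack=[T /] ptr=2 lookahead=id remaining=[id * num - id / num $]
Step 5: shift id. Stack=[T / id] ptr=3 lookahead=* remaining=[* num - id / num $]
Step 6: reduce F->id. Stack=[T / F] ptr=3 lookahead=* remaining=[* num - id / num $]
Step 7: reduce T->T / F. Stack=[T] ptr=3 lookahead=* remaining=[* num - id / num $]
Step 8: shift *. Stack=[T *] ptr=4 lookahead=num remaining=[num - id / num $]
Step 9: shift num. Stack=[T * num] ptr=5 lookahead=- remaining=[- id / num $]
Step 10: reduce F->num. Stack=[T * F] ptr=5 lookahead=- remaining=[- id / num $]
Step 11: reduce T->T * F. Stack=[T] ptr=5 lookahead=- remaining=[- id / num $]
Step 12: reduce E->T. Stack=[E] ptr=5 lookahead=- remaining=[- id / num $]

Answer: 5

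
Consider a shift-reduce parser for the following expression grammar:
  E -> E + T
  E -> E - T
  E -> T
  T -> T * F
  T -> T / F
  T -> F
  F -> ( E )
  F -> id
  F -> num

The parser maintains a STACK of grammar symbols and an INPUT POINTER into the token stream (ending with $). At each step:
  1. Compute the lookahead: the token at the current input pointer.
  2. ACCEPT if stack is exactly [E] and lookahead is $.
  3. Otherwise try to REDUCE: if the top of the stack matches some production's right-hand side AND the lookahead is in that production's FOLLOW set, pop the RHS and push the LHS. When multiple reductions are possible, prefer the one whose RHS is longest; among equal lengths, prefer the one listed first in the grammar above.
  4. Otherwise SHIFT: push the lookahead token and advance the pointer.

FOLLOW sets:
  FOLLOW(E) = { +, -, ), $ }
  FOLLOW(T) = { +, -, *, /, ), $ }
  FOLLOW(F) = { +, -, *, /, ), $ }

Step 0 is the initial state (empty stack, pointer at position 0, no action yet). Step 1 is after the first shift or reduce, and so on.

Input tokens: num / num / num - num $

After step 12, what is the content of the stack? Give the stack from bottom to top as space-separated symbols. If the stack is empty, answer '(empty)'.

Answer: E

Derivation:
Step 1: shift num. Stack=[num] ptr=1 lookahead=/ remaining=[/ num / num - num $]
Step 2: reduce F->num. Stack=[F] ptr=1 lookahead=/ remaining=[/ num / num - num $]
Step 3: reduce T->F. Stack=[T] ptr=1 lookahead=/ remaining=[/ num / num - num $]
Step 4: shift /. Stack=[T /] ptr=2 lookahead=num remaining=[num / num - num $]
Step 5: shift num. Stack=[T / num] ptr=3 lookahead=/ remaining=[/ num - num $]
Step 6: reduce F->num. Stack=[T / F] ptr=3 lookahead=/ remaining=[/ num - num $]
Step 7: reduce T->T / F. Stack=[T] ptr=3 lookahead=/ remaining=[/ num - num $]
Step 8: shift /. Stack=[T /] ptr=4 lookahead=num remaining=[num - num $]
Step 9: shift num. Stack=[T / num] ptr=5 lookahead=- remaining=[- num $]
Step 10: reduce F->num. Stack=[T / F] ptr=5 lookahead=- remaining=[- num $]
Step 11: reduce T->T / F. Stack=[T] ptr=5 lookahead=- remaining=[- num $]
Step 12: reduce E->T. Stack=[E] ptr=5 lookahead=- remaining=[- num $]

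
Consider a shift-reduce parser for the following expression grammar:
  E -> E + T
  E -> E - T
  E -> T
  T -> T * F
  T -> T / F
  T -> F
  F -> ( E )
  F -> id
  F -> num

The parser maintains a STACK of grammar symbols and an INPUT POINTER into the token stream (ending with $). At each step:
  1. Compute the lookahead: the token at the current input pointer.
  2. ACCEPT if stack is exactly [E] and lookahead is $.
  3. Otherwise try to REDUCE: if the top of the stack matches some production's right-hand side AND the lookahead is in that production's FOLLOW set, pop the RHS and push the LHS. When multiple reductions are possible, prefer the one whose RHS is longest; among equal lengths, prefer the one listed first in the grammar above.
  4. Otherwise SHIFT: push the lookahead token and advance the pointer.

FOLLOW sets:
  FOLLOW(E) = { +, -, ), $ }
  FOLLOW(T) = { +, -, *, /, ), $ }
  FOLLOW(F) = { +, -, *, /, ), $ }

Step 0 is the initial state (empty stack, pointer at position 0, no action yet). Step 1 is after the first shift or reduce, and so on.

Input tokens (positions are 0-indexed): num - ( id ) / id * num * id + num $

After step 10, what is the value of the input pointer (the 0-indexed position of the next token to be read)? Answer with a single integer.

Step 1: shift num. Stack=[num] ptr=1 lookahead=- remaining=[- ( id ) / id * num * id + num $]
Step 2: reduce F->num. Stack=[F] ptr=1 lookahead=- remaining=[- ( id ) / id * num * id + num $]
Step 3: reduce T->F. Stack=[T] ptr=1 lookahead=- remaining=[- ( id ) / id * num * id + num $]
Step 4: reduce E->T. Stack=[E] ptr=1 lookahead=- remaining=[- ( id ) / id * num * id + num $]
Step 5: shift -. Stack=[E -] ptr=2 lookahead=( remaining=[( id ) / id * num * id + num $]
Step 6: shift (. Stack=[E - (] ptr=3 lookahead=id remaining=[id ) / id * num * id + num $]
Step 7: shift id. Stack=[E - ( id] ptr=4 lookahead=) remaining=[) / id * num * id + num $]
Step 8: reduce F->id. Stack=[E - ( F] ptr=4 lookahead=) remaining=[) / id * num * id + num $]
Step 9: reduce T->F. Stack=[E - ( T] ptr=4 lookahead=) remaining=[) / id * num * id + num $]
Step 10: reduce E->T. Stack=[E - ( E] ptr=4 lookahead=) remaining=[) / id * num * id + num $]

Answer: 4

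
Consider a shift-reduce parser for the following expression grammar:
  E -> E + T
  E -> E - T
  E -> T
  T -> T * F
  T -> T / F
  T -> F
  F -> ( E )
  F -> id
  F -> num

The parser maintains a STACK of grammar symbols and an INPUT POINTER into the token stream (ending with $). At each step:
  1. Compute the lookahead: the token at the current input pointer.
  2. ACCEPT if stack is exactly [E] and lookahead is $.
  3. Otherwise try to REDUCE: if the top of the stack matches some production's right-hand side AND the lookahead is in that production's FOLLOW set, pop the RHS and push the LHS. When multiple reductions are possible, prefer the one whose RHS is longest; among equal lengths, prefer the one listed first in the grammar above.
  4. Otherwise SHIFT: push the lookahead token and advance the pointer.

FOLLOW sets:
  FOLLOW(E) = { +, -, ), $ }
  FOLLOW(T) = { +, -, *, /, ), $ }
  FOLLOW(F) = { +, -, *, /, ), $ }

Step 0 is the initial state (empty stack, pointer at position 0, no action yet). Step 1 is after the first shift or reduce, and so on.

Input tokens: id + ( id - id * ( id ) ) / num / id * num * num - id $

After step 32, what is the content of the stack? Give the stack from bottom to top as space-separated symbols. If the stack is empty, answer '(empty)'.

Step 1: shift id. Stack=[id] ptr=1 lookahead=+ remaining=[+ ( id - id * ( id ) ) / num / id * num * num - id $]
Step 2: reduce F->id. Stack=[F] ptr=1 lookahead=+ remaining=[+ ( id - id * ( id ) ) / num / id * num * num - id $]
Step 3: reduce T->F. Stack=[T] ptr=1 lookahead=+ remaining=[+ ( id - id * ( id ) ) / num / id * num * num - id $]
Step 4: reduce E->T. Stack=[E] ptr=1 lookahead=+ remaining=[+ ( id - id * ( id ) ) / num / id * num * num - id $]
Step 5: shift +. Stack=[E +] ptr=2 lookahead=( remaining=[( id - id * ( id ) ) / num / id * num * num - id $]
Step 6: shift (. Stack=[E + (] ptr=3 lookahead=id remaining=[id - id * ( id ) ) / num / id * num * num - id $]
Step 7: shift id. Stack=[E + ( id] ptr=4 lookahead=- remaining=[- id * ( id ) ) / num / id * num * num - id $]
Step 8: reduce F->id. Stack=[E + ( F] ptr=4 lookahead=- remaining=[- id * ( id ) ) / num / id * num * num - id $]
Step 9: reduce T->F. Stack=[E + ( T] ptr=4 lookahead=- remaining=[- id * ( id ) ) / num / id * num * num - id $]
Step 10: reduce E->T. Stack=[E + ( E] ptr=4 lookahead=- remaining=[- id * ( id ) ) / num / id * num * num - id $]
Step 11: shift -. Stack=[E + ( E -] ptr=5 lookahead=id remaining=[id * ( id ) ) / num / id * num * num - id $]
Step 12: shift id. Stack=[E + ( E - id] ptr=6 lookahead=* remaining=[* ( id ) ) / num / id * num * num - id $]
Step 13: reduce F->id. Stack=[E + ( E - F] ptr=6 lookahead=* remaining=[* ( id ) ) / num / id * num * num - id $]
Step 14: reduce T->F. Stack=[E + ( E - T] ptr=6 lookahead=* remaining=[* ( id ) ) / num / id * num * num - id $]
Step 15: shift *. Stack=[E + ( E - T *] ptr=7 lookahead=( remaining=[( id ) ) / num / id * num * num - id $]
Step 16: shift (. Stack=[E + ( E - T * (] ptr=8 lookahead=id remaining=[id ) ) / num / id * num * num - id $]
Step 17: shift id. Stack=[E + ( E - T * ( id] ptr=9 lookahead=) remaining=[) ) / num / id * num * num - id $]
Step 18: reduce F->id. Stack=[E + ( E - T * ( F] ptr=9 lookahead=) remaining=[) ) / num / id * num * num - id $]
Step 19: reduce T->F. Stack=[E + ( E - T * ( T] ptr=9 lookahead=) remaining=[) ) / num / id * num * num - id $]
Step 20: reduce E->T. Stack=[E + ( E - T * ( E] ptr=9 lookahead=) remaining=[) ) / num / id * num * num - id $]
Step 21: shift ). Stack=[E + ( E - T * ( E )] ptr=10 lookahead=) remaining=[) / num / id * num * num - id $]
Step 22: reduce F->( E ). Stack=[E + ( E - T * F] ptr=10 lookahead=) remaining=[) / num / id * num * num - id $]
Step 23: reduce T->T * F. Stack=[E + ( E - T] ptr=10 lookahead=) remaining=[) / num / id * num * num - id $]
Step 24: reduce E->E - T. Stack=[E + ( E] ptr=10 lookahead=) remaining=[) / num / id * num * num - id $]
Step 25: shift ). Stack=[E + ( E )] ptr=11 lookahead=/ remaining=[/ num / id * num * num - id $]
Step 26: reduce F->( E ). Stack=[E + F] ptr=11 lookahead=/ remaining=[/ num / id * num * num - id $]
Step 27: reduce T->F. Stack=[E + T] ptr=11 lookahead=/ remaining=[/ num / id * num * num - id $]
Step 28: shift /. Stack=[E + T /] ptr=12 lookahead=num remaining=[num / id * num * num - id $]
Step 29: shift num. Stack=[E + T / num] ptr=13 lookahead=/ remaining=[/ id * num * num - id $]
Step 30: reduce F->num. Stack=[E + T / F] ptr=13 lookahead=/ remaining=[/ id * num * num - id $]
Step 31: reduce T->T / F. Stack=[E + T] ptr=13 lookahead=/ remaining=[/ id * num * num - id $]
Step 32: shift /. Stack=[E + T /] ptr=14 lookahead=id remaining=[id * num * num - id $]

Answer: E + T /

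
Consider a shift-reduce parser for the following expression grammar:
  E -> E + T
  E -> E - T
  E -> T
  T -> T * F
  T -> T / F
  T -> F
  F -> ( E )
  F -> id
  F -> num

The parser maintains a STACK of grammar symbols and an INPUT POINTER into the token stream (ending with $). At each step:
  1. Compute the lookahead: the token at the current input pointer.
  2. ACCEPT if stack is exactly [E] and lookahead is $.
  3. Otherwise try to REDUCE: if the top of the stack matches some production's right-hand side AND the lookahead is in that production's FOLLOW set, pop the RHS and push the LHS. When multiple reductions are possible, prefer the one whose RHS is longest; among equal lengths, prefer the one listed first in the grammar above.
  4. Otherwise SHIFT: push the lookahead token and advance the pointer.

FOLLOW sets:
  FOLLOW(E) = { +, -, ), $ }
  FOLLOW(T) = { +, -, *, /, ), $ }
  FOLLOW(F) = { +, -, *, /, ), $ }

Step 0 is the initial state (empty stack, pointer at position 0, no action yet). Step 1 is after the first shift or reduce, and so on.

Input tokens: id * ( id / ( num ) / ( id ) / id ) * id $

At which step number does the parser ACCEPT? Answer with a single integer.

Step 1: shift id. Stack=[id] ptr=1 lookahead=* remaining=[* ( id / ( num ) / ( id ) / id ) * id $]
Step 2: reduce F->id. Stack=[F] ptr=1 lookahead=* remaining=[* ( id / ( num ) / ( id ) / id ) * id $]
Step 3: reduce T->F. Stack=[T] ptr=1 lookahead=* remaining=[* ( id / ( num ) / ( id ) / id ) * id $]
Step 4: shift *. Stack=[T *] ptr=2 lookahead=( remaining=[( id / ( num ) / ( id ) / id ) * id $]
Step 5: shift (. Stack=[T * (] ptr=3 lookahead=id remaining=[id / ( num ) / ( id ) / id ) * id $]
Step 6: shift id. Stack=[T * ( id] ptr=4 lookahead=/ remaining=[/ ( num ) / ( id ) / id ) * id $]
Step 7: reduce F->id. Stack=[T * ( F] ptr=4 lookahead=/ remaining=[/ ( num ) / ( id ) / id ) * id $]
Step 8: reduce T->F. Stack=[T * ( T] ptr=4 lookahead=/ remaining=[/ ( num ) / ( id ) / id ) * id $]
Step 9: shift /. Stack=[T * ( T /] ptr=5 lookahead=( remaining=[( num ) / ( id ) / id ) * id $]
Step 10: shift (. Stack=[T * ( T / (] ptr=6 lookahead=num remaining=[num ) / ( id ) / id ) * id $]
Step 11: shift num. Stack=[T * ( T / ( num] ptr=7 lookahead=) remaining=[) / ( id ) / id ) * id $]
Step 12: reduce F->num. Stack=[T * ( T / ( F] ptr=7 lookahead=) remaining=[) / ( id ) / id ) * id $]
Step 13: reduce T->F. Stack=[T * ( T / ( T] ptr=7 lookahead=) remaining=[) / ( id ) / id ) * id $]
Step 14: reduce E->T. Stack=[T * ( T / ( E] ptr=7 lookahead=) remaining=[) / ( id ) / id ) * id $]
Step 15: shift ). Stack=[T * ( T / ( E )] ptr=8 lookahead=/ remaining=[/ ( id ) / id ) * id $]
Step 16: reduce F->( E ). Stack=[T * ( T / F] ptr=8 lookahead=/ remaining=[/ ( id ) / id ) * id $]
Step 17: reduce T->T / F. Stack=[T * ( T] ptr=8 lookahead=/ remaining=[/ ( id ) / id ) * id $]
Step 18: shift /. Stack=[T * ( T /] ptr=9 lookahead=( remaining=[( id ) / id ) * id $]
Step 19: shift (. Stack=[T * ( T / (] ptr=10 lookahead=id remaining=[id ) / id ) * id $]
Step 20: shift id. Stack=[T * ( T / ( id] ptr=11 lookahead=) remaining=[) / id ) * id $]
Step 21: reduce F->id. Stack=[T * ( T / ( F] ptr=11 lookahead=) remaining=[) / id ) * id $]
Step 22: reduce T->F. Stack=[T * ( T / ( T] ptr=11 lookahead=) remaining=[) / id ) * id $]
Step 23: reduce E->T. Stack=[T * ( T / ( E] ptr=11 lookahead=) remaining=[) / id ) * id $]
Step 24: shift ). Stack=[T * ( T / ( E )] ptr=12 lookahead=/ remaining=[/ id ) * id $]
Step 25: reduce F->( E ). Stack=[T * ( T / F] ptr=12 lookahead=/ remaining=[/ id ) * id $]
Step 26: reduce T->T / F. Stack=[T * ( T] ptr=12 lookahead=/ remaining=[/ id ) * id $]
Step 27: shift /. Stack=[T * ( T /] ptr=13 lookahead=id remaining=[id ) * id $]
Step 28: shift id. Stack=[T * ( T / id] ptr=14 lookahead=) remaining=[) * id $]
Step 29: reduce F->id. Stack=[T * ( T / F] ptr=14 lookahead=) remaining=[) * id $]
Step 30: reduce T->T / F. Stack=[T * ( T] ptr=14 lookahead=) remaining=[) * id $]
Step 31: reduce E->T. Stack=[T * ( E] ptr=14 lookahead=) remaining=[) * id $]
Step 32: shift ). Stack=[T * ( E )] ptr=15 lookahead=* remaining=[* id $]
Step 33: reduce F->( E ). Stack=[T * F] ptr=15 lookahead=* remaining=[* id $]
Step 34: reduce T->T * F. Stack=[T] ptr=15 lookahead=* remaining=[* id $]
Step 35: shift *. Stack=[T *] ptr=16 lookahead=id remaining=[id $]
Step 36: shift id. Stack=[T * id] ptr=17 lookahead=$ remaining=[$]
Step 37: reduce F->id. Stack=[T * F] ptr=17 lookahead=$ remaining=[$]
Step 38: reduce T->T * F. Stack=[T] ptr=17 lookahead=$ remaining=[$]
Step 39: reduce E->T. Stack=[E] ptr=17 lookahead=$ remaining=[$]
Step 40: accept. Stack=[E] ptr=17 lookahead=$ remaining=[$]

Answer: 40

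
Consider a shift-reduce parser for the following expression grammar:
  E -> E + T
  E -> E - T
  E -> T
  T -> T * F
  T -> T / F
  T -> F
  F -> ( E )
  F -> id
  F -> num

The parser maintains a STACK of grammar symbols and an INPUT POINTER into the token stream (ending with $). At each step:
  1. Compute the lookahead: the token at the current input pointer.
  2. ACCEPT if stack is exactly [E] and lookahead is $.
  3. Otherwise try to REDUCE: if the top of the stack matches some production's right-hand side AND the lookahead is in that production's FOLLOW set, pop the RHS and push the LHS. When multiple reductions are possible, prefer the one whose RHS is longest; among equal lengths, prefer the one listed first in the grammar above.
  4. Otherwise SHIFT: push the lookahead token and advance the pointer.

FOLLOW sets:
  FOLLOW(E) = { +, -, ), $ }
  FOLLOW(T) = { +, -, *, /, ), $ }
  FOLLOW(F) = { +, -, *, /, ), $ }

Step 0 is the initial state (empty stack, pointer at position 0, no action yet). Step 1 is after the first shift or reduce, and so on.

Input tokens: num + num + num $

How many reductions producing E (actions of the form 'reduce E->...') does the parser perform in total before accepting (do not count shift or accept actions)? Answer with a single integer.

Answer: 3

Derivation:
Step 1: shift num. Stack=[num] ptr=1 lookahead=+ remaining=[+ num + num $]
Step 2: reduce F->num. Stack=[F] ptr=1 lookahead=+ remaining=[+ num + num $]
Step 3: reduce T->F. Stack=[T] ptr=1 lookahead=+ remaining=[+ num + num $]
Step 4: reduce E->T. Stack=[E] ptr=1 lookahead=+ remaining=[+ num + num $]
Step 5: shift +. Stack=[E +] ptr=2 lookahead=num remaining=[num + num $]
Step 6: shift num. Stack=[E + num] ptr=3 lookahead=+ remaining=[+ num $]
Step 7: reduce F->num. Stack=[E + F] ptr=3 lookahead=+ remaining=[+ num $]
Step 8: reduce T->F. Stack=[E + T] ptr=3 lookahead=+ remaining=[+ num $]
Step 9: reduce E->E + T. Stack=[E] ptr=3 lookahead=+ remaining=[+ num $]
Step 10: shift +. Stack=[E +] ptr=4 lookahead=num remaining=[num $]
Step 11: shift num. Stack=[E + num] ptr=5 lookahead=$ remaining=[$]
Step 12: reduce F->num. Stack=[E + F] ptr=5 lookahead=$ remaining=[$]
Step 13: reduce T->F. Stack=[E + T] ptr=5 lookahead=$ remaining=[$]
Step 14: reduce E->E + T. Stack=[E] ptr=5 lookahead=$ remaining=[$]
Step 15: accept. Stack=[E] ptr=5 lookahead=$ remaining=[$]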